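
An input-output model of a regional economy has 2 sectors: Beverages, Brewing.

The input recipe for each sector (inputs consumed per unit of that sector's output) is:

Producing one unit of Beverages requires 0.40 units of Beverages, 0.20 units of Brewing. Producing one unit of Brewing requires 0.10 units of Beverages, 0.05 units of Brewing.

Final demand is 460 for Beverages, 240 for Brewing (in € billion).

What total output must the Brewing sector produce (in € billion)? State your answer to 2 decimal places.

I − A =
  [   0.60    -0.10]
  [  -0.20     0.95]
det(I−A) = (0.60)(0.95) − (-0.10)(-0.20) = 0.5500
adj(I−A) = [[0.95, 0.10], [0.20, 0.60]]
(I − A)⁻¹ = adj(I−A) / det(I−A) ≈
  [   1.7273     0.1818]
  [   0.3636     1.0909]
x = (I − A)⁻¹ d = adj(I−A)·d / det(I−A), with det(I−A) = 0.5500:
  x_1 = (0.95·460 + 0.10·240) / 0.5500 = 461.00 / 0.5500 ≈ 838.18
  x_2 = (0.20·460 + 0.60·240) / 0.5500 = 236.00 / 0.5500 ≈ 429.09

x_2 = 429.09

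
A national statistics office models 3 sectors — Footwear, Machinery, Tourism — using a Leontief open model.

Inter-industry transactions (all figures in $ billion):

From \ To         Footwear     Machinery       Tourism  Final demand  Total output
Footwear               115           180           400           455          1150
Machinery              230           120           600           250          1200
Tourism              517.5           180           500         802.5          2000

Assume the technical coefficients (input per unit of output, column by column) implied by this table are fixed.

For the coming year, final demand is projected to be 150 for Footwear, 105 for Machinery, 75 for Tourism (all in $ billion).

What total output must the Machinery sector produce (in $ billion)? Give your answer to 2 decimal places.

x_2 = 291.42

Technical coefficients a_ij = z_ij / X_j:
  a_11 = 115/1150 = 0.10, a_21 = 230/1150 = 0.20, a_31 = 517.5/1150 = 0.45
  a_12 = 180/1200 = 0.15, a_22 = 120/1200 = 0.10, a_32 = 180/1200 = 0.15
  a_13 = 400/2000 = 0.20, a_23 = 600/2000 = 0.30, a_33 = 500/2000 = 0.25
I − A =
  [   0.90    -0.15    -0.20]
  [  -0.20     0.90    -0.30]
  [  -0.45    -0.15     0.75]
Cofactors of I−A, C_ij = (−1)^(i+j)·(minor ij) (rows/columns in the sector order above):
  C_11 = (0.90)(0.75) − (-0.30)(-0.15) = 0.6300
  C_12 = −[(-0.20)(0.75) − (-0.30)(-0.45)] = 0.2850
  C_13 = (-0.20)(-0.15) − (0.90)(-0.45) = 0.4350
  C_21 = −[(-0.15)(0.75) − (-0.20)(-0.15)] = 0.1425
  C_22 = (0.90)(0.75) − (-0.20)(-0.45) = 0.5850
  C_23 = −[(0.90)(-0.15) − (-0.15)(-0.45)] = 0.2025
  C_31 = (-0.15)(-0.30) − (-0.20)(0.90) = 0.2250
  C_32 = −[(0.90)(-0.30) − (-0.20)(-0.20)] = 0.3100
  C_33 = (0.90)(0.90) − (-0.15)(-0.20) = 0.7800
det(I−A) = Σ_j (I−A)_1j·C_1j = (0.90)(0.6300) + (-0.15)(0.2850) + (-0.20)(0.4350) = 0.43725
adj(I−A) = Cᵀ =
  [ 0.6300   0.1425   0.2250]
  [ 0.2850   0.5850   0.3100]
  [ 0.4350   0.2025   0.7800]
(I − A)⁻¹ = adj(I−A) / det(I−A) ≈
  [   1.4408     0.3259     0.5146]
  [   0.6518     1.3379     0.7090]
  [   0.9949     0.4631     1.7839]
x = (I − A)⁻¹ d = adj(I−A)·d / det(I−A), with det(I−A) = 0.43725:
  x_1 = (0.6300·150 + 0.1425·105 + 0.2250·75) / 0.43725 = 126.3375 / 0.43725 ≈ 288.94
  x_2 = (0.2850·150 + 0.5850·105 + 0.3100·75) / 0.43725 = 127.425 / 0.43725 ≈ 291.42
  x_3 = (0.4350·150 + 0.2025·105 + 0.7800·75) / 0.43725 = 145.0125 / 0.43725 ≈ 331.65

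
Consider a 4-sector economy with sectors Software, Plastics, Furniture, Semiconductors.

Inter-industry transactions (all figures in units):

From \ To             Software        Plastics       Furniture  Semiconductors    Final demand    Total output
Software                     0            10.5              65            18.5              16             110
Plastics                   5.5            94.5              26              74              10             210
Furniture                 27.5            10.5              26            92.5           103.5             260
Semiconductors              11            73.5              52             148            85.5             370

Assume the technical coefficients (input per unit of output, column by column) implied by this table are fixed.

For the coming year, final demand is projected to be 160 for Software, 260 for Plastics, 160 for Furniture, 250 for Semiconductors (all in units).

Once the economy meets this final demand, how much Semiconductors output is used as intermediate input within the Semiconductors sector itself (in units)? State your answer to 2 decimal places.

z_44 = 580.39

Technical coefficients a_ij = z_ij / X_j:
  a_11 = 0/110 = 0.00, a_21 = 5.5/110 = 0.05, a_31 = 27.5/110 = 0.25, a_41 = 11/110 = 0.10
  a_12 = 10.5/210 = 0.05, a_22 = 94.5/210 = 0.45, a_32 = 10.5/210 = 0.05, a_42 = 73.5/210 = 0.35
  a_13 = 65/260 = 0.25, a_23 = 26/260 = 0.10, a_33 = 26/260 = 0.10, a_43 = 52/260 = 0.20
  a_14 = 18.5/370 = 0.05, a_24 = 74/370 = 0.20, a_34 = 92.5/370 = 0.25, a_44 = 148/370 = 0.40
I − A =
  [   1.00    -0.05    -0.25    -0.05]
  [  -0.05     0.55    -0.10    -0.20]
  [  -0.25    -0.05     0.90    -0.25]
  [  -0.10    -0.35    -0.20     0.60]
Compute the cofactors C_ij = (−1)^(i+j)·(3×3 minor ij) of I−A; the adjugate is their transpose:
adj(I−A) = Cᵀ =
  [ 0.192750   0.070125   0.077250   0.071625]
  [ 0.070000   0.439250   0.112500   0.199125]
  [ 0.085625   0.130375   0.253875   0.156375]
  [ 0.101500   0.311375   0.163125   0.451500]
det(I−A) = Σ_j (I−A)_1j·C_1j = (1.00)(0.192750) + (-0.05)(0.070000) + (-0.25)(0.085625) + (-0.05)(0.101500) = 0.16276875
(I − A)⁻¹ = adj(I−A) / det(I−A) ≈
  [   1.1842     0.4308     0.4746     0.4400]
  [   0.4301     2.6986     0.6912     1.2234]
  [   0.5261     0.8010     1.5597     0.9607]
  [   0.6236     1.9130     1.0022     2.7739]
First solve x = (I − A)⁻¹ d = adj(I−A)·d / det(I−A); in particular x_4 = (0.101500·160 + 0.311375·260 + 0.163125·160 + 0.451500·250) / 0.16276875 = 236.1725 / 0.16276875 ≈ 1450.9696.
Intermediate flow from 4 to 4: z_44 = a_44 · x_4 = 0.40 × 236.1725 / 0.16276875 = 94.469 / 0.16276875 ≈ 580.39.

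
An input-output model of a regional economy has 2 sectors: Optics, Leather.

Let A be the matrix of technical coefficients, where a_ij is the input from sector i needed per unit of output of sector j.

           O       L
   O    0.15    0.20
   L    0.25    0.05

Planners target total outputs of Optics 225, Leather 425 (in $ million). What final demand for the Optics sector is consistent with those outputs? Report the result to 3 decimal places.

I − A =
  [   0.85    -0.20]
  [  -0.25     0.95]
d = (I − A) x:
  d_O = (+0.85)·225 + (-0.20)·425 = 106.250
  d_L = (-0.25)·225 + (+0.95)·425 = 347.500

d_O = 106.250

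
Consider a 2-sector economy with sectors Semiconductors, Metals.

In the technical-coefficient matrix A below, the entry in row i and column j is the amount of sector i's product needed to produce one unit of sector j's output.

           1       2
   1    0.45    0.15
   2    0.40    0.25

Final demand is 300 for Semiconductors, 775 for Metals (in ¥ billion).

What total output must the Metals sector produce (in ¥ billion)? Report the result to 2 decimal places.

I − A =
  [   0.55    -0.15]
  [  -0.40     0.75]
det(I−A) = (0.55)(0.75) − (-0.15)(-0.40) = 0.3525
adj(I−A) = [[0.75, 0.15], [0.40, 0.55]]
(I − A)⁻¹ = adj(I−A) / det(I−A) ≈
  [   2.1277     0.4255]
  [   1.1348     1.5603]
x = (I − A)⁻¹ d = adj(I−A)·d / det(I−A), with det(I−A) = 0.3525:
  x_1 = (0.75·300 + 0.15·775) / 0.3525 = 341.25 / 0.3525 ≈ 968.09
  x_2 = (0.40·300 + 0.55·775) / 0.3525 = 546.25 / 0.3525 ≈ 1549.65

x_2 = 1549.65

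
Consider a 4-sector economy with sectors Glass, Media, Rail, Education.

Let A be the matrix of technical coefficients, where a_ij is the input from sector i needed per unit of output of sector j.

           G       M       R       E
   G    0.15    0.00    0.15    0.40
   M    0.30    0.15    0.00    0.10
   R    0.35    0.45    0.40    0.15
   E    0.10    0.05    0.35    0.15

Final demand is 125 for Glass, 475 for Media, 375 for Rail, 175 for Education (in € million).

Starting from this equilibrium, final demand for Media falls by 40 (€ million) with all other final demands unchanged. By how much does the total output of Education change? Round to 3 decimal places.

I − A =
  [   0.85     0.00    -0.15    -0.40]
  [  -0.30     0.85     0.00    -0.10]
  [  -0.35    -0.45     0.60    -0.15]
  [  -0.10    -0.05    -0.35     0.85]
Compute the cofactors C_ij = (−1)^(i+j)·(3×3 minor ij) of I−A; the adjugate is their transpose:
adj(I−A) = Cᵀ =
  [ 0.370125   0.133500   0.226625   0.229875]
  [ 0.155500   0.269000   0.111500   0.124500]
  [ 0.385375   0.320500   0.569875   0.319625]
  [ 0.211375   0.163500   0.267875   0.368625]
det(I−A) = Σ_j (I−A)_1j·C_1j = (0.85)(0.370125) + (0.00)(0.155500) + (-0.15)(0.385375) + (-0.40)(0.211375) = 0.17225
(I − A)⁻¹ = adj(I−A) / det(I−A) ≈
  [   2.1488     0.7750     1.3157     1.3345]
  [   0.9028     1.5617     0.6473     0.7228]
  [   2.2373     1.8607     3.3084     1.8556]
  [   1.2271     0.9492     1.5552     2.1401]
Δx = (I − A)⁻¹ Δd with Δd having -40 in the Media component and 0 elsewhere.
So Δx_E = L_EM · (-40), where L_EM = adj(I−A)_EM / det(I−A) = 0.163500 / 0.17225.
Δx_E = 0.163500 × (-40) / 0.17225 = -6.54 / 0.17225 ≈ -37.968.

Δx_E = -37.968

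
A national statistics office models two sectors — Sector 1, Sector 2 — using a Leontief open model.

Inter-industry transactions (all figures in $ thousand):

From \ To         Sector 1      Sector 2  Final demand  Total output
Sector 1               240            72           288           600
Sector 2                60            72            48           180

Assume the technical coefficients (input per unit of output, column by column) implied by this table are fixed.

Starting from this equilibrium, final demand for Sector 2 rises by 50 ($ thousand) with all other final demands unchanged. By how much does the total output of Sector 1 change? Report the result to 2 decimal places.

Technical coefficients a_ij = z_ij / X_j:
  a_11 = 240/600 = 0.40, a_21 = 60/600 = 0.10
  a_12 = 72/180 = 0.40, a_22 = 72/180 = 0.40
I − A =
  [   0.60    -0.40]
  [  -0.10     0.60]
det(I−A) = (0.60)(0.60) − (-0.40)(-0.10) = 0.3200
adj(I−A) = [[0.60, 0.40], [0.10, 0.60]]
(I − A)⁻¹ = adj(I−A) / det(I−A) ≈
  [   1.8750     1.2500]
  [   0.3125     1.8750]
Δx = (I − A)⁻¹ Δd with Δd having +50 in the Sector 2 component and 0 elsewhere.
So Δx_1 = L_12 · (+50), where L_12 = adj(I−A)_12 / det(I−A) = 0.40 / 0.3200.
Δx_1 = 0.40 × (+50) / 0.3200 = 20.00 / 0.3200 = 62.50.

Δx_1 = 62.50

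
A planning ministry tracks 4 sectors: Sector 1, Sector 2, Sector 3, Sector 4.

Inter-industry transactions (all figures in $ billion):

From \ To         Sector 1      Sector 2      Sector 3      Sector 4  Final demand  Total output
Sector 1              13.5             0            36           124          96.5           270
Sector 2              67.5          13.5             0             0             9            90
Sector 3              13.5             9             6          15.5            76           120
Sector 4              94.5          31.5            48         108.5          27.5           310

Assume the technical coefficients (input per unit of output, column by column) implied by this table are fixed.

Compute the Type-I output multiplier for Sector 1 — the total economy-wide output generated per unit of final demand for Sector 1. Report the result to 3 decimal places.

m_1 = 3.632

Technical coefficients a_ij = z_ij / X_j:
  a_11 = 13.5/270 = 0.05, a_21 = 67.5/270 = 0.25, a_31 = 13.5/270 = 0.05, a_41 = 94.5/270 = 0.35
  a_12 = 0/90 = 0.00, a_22 = 13.5/90 = 0.15, a_32 = 9/90 = 0.10, a_42 = 31.5/90 = 0.35
  a_13 = 36/120 = 0.30, a_23 = 0/120 = 0.00, a_33 = 6/120 = 0.05, a_43 = 48/120 = 0.40
  a_14 = 124/310 = 0.40, a_24 = 0/310 = 0.00, a_34 = 15.5/310 = 0.05, a_44 = 108.5/310 = 0.35
I − A =
  [   0.95     0.00    -0.30    -0.40]
  [  -0.25     0.85     0.00     0.00]
  [  -0.05    -0.10     0.95    -0.05]
  [  -0.35    -0.35    -0.40     0.65]
Compute the cofactors C_ij = (−1)^(i+j)·(3×3 minor ij) of I−A; the adjugate is their transpose:
adj(I−A) = Cᵀ =
  [ 0.507875   0.173750   0.301750   0.335750]
  [ 0.149375   0.411625   0.088750   0.098750]
  [ 0.063125   0.071375   0.370875   0.067375]
  [ 0.392750   0.359125   0.438500   0.746875]
det(I−A) = Σ_j (I−A)_1j·C_1j = (0.95)(0.507875) + (0.00)(0.149375) + (-0.30)(0.063125) + (-0.40)(0.392750) = 0.30644375
(I − A)⁻¹ = adj(I−A) / det(I−A) ≈
  [   1.6573     0.5670     0.9847     1.0956]
  [   0.4874     1.3432     0.2896     0.3222]
  [   0.2060     0.2329     1.2103     0.2199]
  [   1.2816     1.1719     1.4309     2.4372]
The output multiplier for sector j is the column-j sum of the Leontief inverse (I − A)⁻¹ = adj(I−A) / det(I−A).
Column 1 of adj(I−A): (0.507875, 0.149375, 0.063125, 0.392750); det(I−A) = 0.30644375.
m_1 = (0.507875 + 0.149375 + 0.063125 + 0.392750) / 0.30644375 = 1.113125 / 0.30644375 ≈ 3.632.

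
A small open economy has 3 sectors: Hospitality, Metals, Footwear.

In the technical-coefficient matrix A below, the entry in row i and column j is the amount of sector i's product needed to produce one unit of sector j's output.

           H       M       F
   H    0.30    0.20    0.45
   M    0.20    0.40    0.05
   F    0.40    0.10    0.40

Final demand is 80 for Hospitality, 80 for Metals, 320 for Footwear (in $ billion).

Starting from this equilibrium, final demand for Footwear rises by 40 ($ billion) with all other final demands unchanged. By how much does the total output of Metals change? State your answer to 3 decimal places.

Δx_M = 48.309

I − A =
  [   0.70    -0.20    -0.45]
  [  -0.20     0.60    -0.05]
  [  -0.40    -0.10     0.60]
Cofactors of I−A, C_ij = (−1)^(i+j)·(minor ij) (rows/columns in the sector order above):
  C_11 = (0.60)(0.60) − (-0.05)(-0.10) = 0.3550
  C_12 = −[(-0.20)(0.60) − (-0.05)(-0.40)] = 0.1400
  C_13 = (-0.20)(-0.10) − (0.60)(-0.40) = 0.2600
  C_21 = −[(-0.20)(0.60) − (-0.45)(-0.10)] = 0.1650
  C_22 = (0.70)(0.60) − (-0.45)(-0.40) = 0.2400
  C_23 = −[(0.70)(-0.10) − (-0.20)(-0.40)] = 0.1500
  C_31 = (-0.20)(-0.05) − (-0.45)(0.60) = 0.2800
  C_32 = −[(0.70)(-0.05) − (-0.45)(-0.20)] = 0.1250
  C_33 = (0.70)(0.60) − (-0.20)(-0.20) = 0.3800
det(I−A) = Σ_j (I−A)_1j·C_1j = (0.70)(0.3550) + (-0.20)(0.1400) + (-0.45)(0.2600) = 0.1035
adj(I−A) = Cᵀ =
  [ 0.3550   0.1650   0.2800]
  [ 0.1400   0.2400   0.1250]
  [ 0.2600   0.1500   0.3800]
(I − A)⁻¹ = adj(I−A) / det(I−A) ≈
  [   3.4300     1.5942     2.7053]
  [   1.3527     2.3188     1.2077]
  [   2.5121     1.4493     3.6715]
Δx = (I − A)⁻¹ Δd with Δd having +40 in the Footwear component and 0 elsewhere.
So Δx_M = L_MF · (+40), where L_MF = adj(I−A)_MF / det(I−A) = 0.1250 / 0.1035.
Δx_M = 0.1250 × (+40) / 0.1035 = 5.00 / 0.1035 ≈ 48.309.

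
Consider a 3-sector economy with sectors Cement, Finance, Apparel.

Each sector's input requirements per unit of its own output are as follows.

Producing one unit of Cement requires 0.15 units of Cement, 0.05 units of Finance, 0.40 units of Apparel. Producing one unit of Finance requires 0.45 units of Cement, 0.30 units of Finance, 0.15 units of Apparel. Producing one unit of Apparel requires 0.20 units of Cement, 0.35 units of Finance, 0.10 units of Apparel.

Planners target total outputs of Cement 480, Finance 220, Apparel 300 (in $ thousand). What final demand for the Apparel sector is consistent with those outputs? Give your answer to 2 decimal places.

I − A =
  [   0.85    -0.45    -0.20]
  [  -0.05     0.70    -0.35]
  [  -0.40    -0.15     0.90]
d = (I − A) x:
  d_1 = (+0.85)·480 + (-0.45)·220 + (-0.20)·300 = 249.00
  d_2 = (-0.05)·480 + (+0.70)·220 + (-0.35)·300 = 25.00
  d_3 = (-0.40)·480 + (-0.15)·220 + (+0.90)·300 = 45.00

d_3 = 45.00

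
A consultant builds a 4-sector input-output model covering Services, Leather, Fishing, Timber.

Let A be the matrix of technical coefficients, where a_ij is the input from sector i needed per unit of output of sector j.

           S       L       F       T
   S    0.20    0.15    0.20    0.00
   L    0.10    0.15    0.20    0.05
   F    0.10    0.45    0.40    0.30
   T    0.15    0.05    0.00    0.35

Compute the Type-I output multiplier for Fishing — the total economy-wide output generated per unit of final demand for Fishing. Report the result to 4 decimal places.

m_F = 3.9896

I − A =
  [   0.80    -0.15    -0.20     0.00]
  [  -0.10     0.85    -0.20    -0.05]
  [  -0.10    -0.45     0.60    -0.30]
  [  -0.15    -0.05     0.00     0.65]
Compute the cofactors C_ij = (−1)^(i+j)·(3×3 minor ij) of I−A; the adjugate is their transpose:
adj(I−A) = Cᵀ =
  [ 0.268500   0.120000   0.129500   0.069000]
  [ 0.065500   0.290000   0.118500   0.077000]
  [ 0.127375   0.262500   0.429125   0.218250]
  [ 0.067000   0.050000   0.039000   0.298000]
det(I−A) = Σ_j (I−A)_1j·C_1j = (0.80)(0.268500) + (-0.15)(0.065500) + (-0.20)(0.127375) + (0.00)(0.067000) = 0.1795
(I − A)⁻¹ = adj(I−A) / det(I−A) ≈
  [   1.49582     0.66852     0.72145     0.38440]
  [   0.36490     1.61560     0.66017     0.42897]
  [   0.70961     1.46240     2.39067     1.21588]
  [   0.37326     0.27855     0.21727     1.66017]
The output multiplier for sector j is the column-j sum of the Leontief inverse (I − A)⁻¹ = adj(I−A) / det(I−A).
Column F of adj(I−A): (0.129500, 0.118500, 0.429125, 0.039000); det(I−A) = 0.1795.
m_F = (0.129500 + 0.118500 + 0.429125 + 0.039000) / 0.1795 = 0.716125 / 0.1795 ≈ 3.9896.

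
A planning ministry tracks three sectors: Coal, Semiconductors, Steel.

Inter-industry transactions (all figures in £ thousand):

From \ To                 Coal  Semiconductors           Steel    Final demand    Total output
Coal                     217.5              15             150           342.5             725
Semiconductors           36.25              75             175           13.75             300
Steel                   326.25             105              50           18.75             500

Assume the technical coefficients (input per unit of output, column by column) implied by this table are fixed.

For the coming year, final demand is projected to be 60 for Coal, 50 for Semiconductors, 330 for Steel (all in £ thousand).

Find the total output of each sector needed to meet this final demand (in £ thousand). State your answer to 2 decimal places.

x_1 = 446.74, x_2 = 454.23, x_3 = 766.68

Technical coefficients a_ij = z_ij / X_j:
  a_11 = 217.5/725 = 0.30, a_21 = 36.25/725 = 0.05, a_31 = 326.25/725 = 0.45
  a_12 = 15/300 = 0.05, a_22 = 75/300 = 0.25, a_32 = 105/300 = 0.35
  a_13 = 150/500 = 0.30, a_23 = 175/500 = 0.35, a_33 = 50/500 = 0.10
I − A =
  [   0.70    -0.05    -0.30]
  [  -0.05     0.75    -0.35]
  [  -0.45    -0.35     0.90]
Cofactors of I−A, C_ij = (−1)^(i+j)·(minor ij) (rows/columns in the sector order above):
  C_11 = (0.75)(0.90) − (-0.35)(-0.35) = 0.5525
  C_12 = −[(-0.05)(0.90) − (-0.35)(-0.45)] = 0.2025
  C_13 = (-0.05)(-0.35) − (0.75)(-0.45) = 0.3550
  C_21 = −[(-0.05)(0.90) − (-0.30)(-0.35)] = 0.1500
  C_22 = (0.70)(0.90) − (-0.30)(-0.45) = 0.4950
  C_23 = −[(0.70)(-0.35) − (-0.05)(-0.45)] = 0.2675
  C_31 = (-0.05)(-0.35) − (-0.30)(0.75) = 0.2425
  C_32 = −[(0.70)(-0.35) − (-0.30)(-0.05)] = 0.2600
  C_33 = (0.70)(0.75) − (-0.05)(-0.05) = 0.5225
det(I−A) = Σ_j (I−A)_1j·C_1j = (0.70)(0.5525) + (-0.05)(0.2025) + (-0.30)(0.3550) = 0.270125
adj(I−A) = Cᵀ =
  [ 0.5525   0.1500   0.2425]
  [ 0.2025   0.4950   0.2600]
  [ 0.3550   0.2675   0.5225]
(I − A)⁻¹ = adj(I−A) / det(I−A) ≈
  [   2.0453     0.5553     0.8977]
  [   0.7497     1.8325     0.9625]
  [   1.3142     0.9903     1.9343]
x = (I − A)⁻¹ d = adj(I−A)·d / det(I−A), with det(I−A) = 0.270125:
  x_1 = (0.5525·60 + 0.1500·50 + 0.2425·330) / 0.270125 = 120.675 / 0.270125 ≈ 446.74
  x_2 = (0.2025·60 + 0.4950·50 + 0.2600·330) / 0.270125 = 122.70 / 0.270125 ≈ 454.23
  x_3 = (0.3550·60 + 0.2675·50 + 0.5225·330) / 0.270125 = 207.10 / 0.270125 ≈ 766.68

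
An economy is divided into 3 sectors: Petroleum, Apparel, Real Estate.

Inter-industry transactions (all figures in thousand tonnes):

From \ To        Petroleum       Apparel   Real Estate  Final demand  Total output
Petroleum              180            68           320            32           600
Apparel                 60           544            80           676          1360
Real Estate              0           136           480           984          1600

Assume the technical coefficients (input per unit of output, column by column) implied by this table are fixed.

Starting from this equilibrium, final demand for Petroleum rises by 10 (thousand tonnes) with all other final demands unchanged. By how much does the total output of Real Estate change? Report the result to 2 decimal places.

Technical coefficients a_ij = z_ij / X_j:
  a_PP = 180/600 = 0.30, a_AP = 60/600 = 0.10, a_RP = 0/600 = 0.00
  a_PA = 68/1360 = 0.05, a_AA = 544/1360 = 0.40, a_RA = 136/1360 = 0.10
  a_PR = 320/1600 = 0.20, a_AR = 80/1600 = 0.05, a_RR = 480/1600 = 0.30
I − A =
  [   0.70    -0.05    -0.20]
  [  -0.10     0.60    -0.05]
  [   0.00    -0.10     0.70]
Cofactors of I−A, C_ij = (−1)^(i+j)·(minor ij) (rows/columns in the sector order above):
  C_11 = (0.60)(0.70) − (-0.05)(-0.10) = 0.4150
  C_12 = −[(-0.10)(0.70) − (-0.05)(0.00)] = 0.0700
  C_13 = (-0.10)(-0.10) − (0.60)(0.00) = 0.0100
  C_21 = −[(-0.05)(0.70) − (-0.20)(-0.10)] = 0.0550
  C_22 = (0.70)(0.70) − (-0.20)(0.00) = 0.4900
  C_23 = −[(0.70)(-0.10) − (-0.05)(0.00)] = 0.0700
  C_31 = (-0.05)(-0.05) − (-0.20)(0.60) = 0.1225
  C_32 = −[(0.70)(-0.05) − (-0.20)(-0.10)] = 0.0550
  C_33 = (0.70)(0.60) − (-0.05)(-0.10) = 0.4150
det(I−A) = Σ_j (I−A)_1j·C_1j = (0.70)(0.4150) + (-0.05)(0.0700) + (-0.20)(0.0100) = 0.2850
adj(I−A) = Cᵀ =
  [ 0.4150   0.0550   0.1225]
  [ 0.0700   0.4900   0.0550]
  [ 0.0100   0.0700   0.4150]
(I − A)⁻¹ = adj(I−A) / det(I−A) ≈
  [   1.4561     0.1930     0.4298]
  [   0.2456     1.7193     0.1930]
  [   0.0351     0.2456     1.4561]
Δx = (I − A)⁻¹ Δd with Δd having +10 in the Petroleum component and 0 elsewhere.
So Δx_R = L_RP · (+10), where L_RP = adj(I−A)_RP / det(I−A) = 0.0100 / 0.2850.
Δx_R = 0.0100 × (+10) / 0.2850 = 0.10 / 0.2850 ≈ 0.35.

Δx_R = 0.35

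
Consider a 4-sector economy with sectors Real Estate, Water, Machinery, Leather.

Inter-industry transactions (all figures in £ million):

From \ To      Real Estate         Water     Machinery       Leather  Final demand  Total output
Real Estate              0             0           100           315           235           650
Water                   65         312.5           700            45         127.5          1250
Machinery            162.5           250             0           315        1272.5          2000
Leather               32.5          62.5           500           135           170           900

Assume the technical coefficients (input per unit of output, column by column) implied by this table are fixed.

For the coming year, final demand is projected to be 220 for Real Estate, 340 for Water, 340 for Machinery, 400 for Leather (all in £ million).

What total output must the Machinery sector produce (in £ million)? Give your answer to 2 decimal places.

Technical coefficients a_ij = z_ij / X_j:
  a_11 = 0/650 = 0.00, a_21 = 65/650 = 0.10, a_31 = 162.5/650 = 0.25, a_41 = 32.5/650 = 0.05
  a_12 = 0/1250 = 0.00, a_22 = 312.5/1250 = 0.25, a_32 = 250/1250 = 0.20, a_42 = 62.5/1250 = 0.05
  a_13 = 100/2000 = 0.05, a_23 = 700/2000 = 0.35, a_33 = 0/2000 = 0.00, a_43 = 500/2000 = 0.25
  a_14 = 315/900 = 0.35, a_24 = 45/900 = 0.05, a_34 = 315/900 = 0.35, a_44 = 135/900 = 0.15
I − A =
  [   1.00     0.00    -0.05    -0.35]
  [  -0.10     0.75    -0.35    -0.05]
  [  -0.25    -0.20     1.00    -0.35]
  [  -0.05    -0.05    -0.25     0.85]
Compute the cofactors C_ij = (−1)^(i+j)·(3×3 minor ij) of I−A; the adjugate is their transpose:
adj(I−A) = Cᵀ =
  [ 0.501250   0.044375   0.103500   0.251625]
  [ 0.162375   0.711625   0.317000   0.239250]
  [ 0.191125   0.188375   0.620125   0.345125]
  [ 0.095250   0.099875   0.207125   0.669625]
det(I−A) = Σ_j (I−A)_1j·C_1j = (1.00)(0.501250) + (0.00)(0.162375) + (-0.05)(0.191125) + (-0.35)(0.095250) = 0.45835625
(I − A)⁻¹ = adj(I−A) / det(I−A) ≈
  [   1.0936     0.0968     0.2258     0.5490]
  [   0.3543     1.5526     0.6916     0.5220]
  [   0.4170     0.4110     1.3529     0.7530]
  [   0.2078     0.2179     0.4519     1.4609]
x = (I − A)⁻¹ d = adj(I−A)·d / det(I−A), with det(I−A) = 0.45835625:
  x_1 = (0.501250·220 + 0.044375·340 + 0.103500·340 + 0.251625·400) / 0.45835625 = 261.2025 / 0.45835625 ≈ 569.87
  x_2 = (0.162375·220 + 0.711625·340 + 0.317000·340 + 0.239250·400) / 0.45835625 = 481.155 / 0.45835625 ≈ 1049.74
  x_3 = (0.191125·220 + 0.188375·340 + 0.620125·340 + 0.345125·400) / 0.45835625 = 454.9875 / 0.45835625 ≈ 992.65
  x_4 = (0.095250·220 + 0.099875·340 + 0.207125·340 + 0.669625·400) / 0.45835625 = 393.185 / 0.45835625 ≈ 857.82

x_3 = 992.65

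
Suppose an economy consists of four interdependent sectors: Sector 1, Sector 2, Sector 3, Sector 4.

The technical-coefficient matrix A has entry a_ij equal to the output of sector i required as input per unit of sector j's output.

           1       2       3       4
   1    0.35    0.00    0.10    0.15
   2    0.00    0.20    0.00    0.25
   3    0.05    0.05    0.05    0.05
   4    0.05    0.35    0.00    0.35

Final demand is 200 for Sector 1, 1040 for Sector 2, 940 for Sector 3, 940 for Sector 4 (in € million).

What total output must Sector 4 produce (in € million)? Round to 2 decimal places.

I − A =
  [   0.65     0.00    -0.10    -0.15]
  [   0.00     0.80     0.00    -0.25]
  [  -0.05    -0.05     0.95    -0.05]
  [  -0.05    -0.35     0.00     0.65]
Compute the cofactors C_ij = (−1)^(i+j)·(3×3 minor ij) of I−A; the adjugate is their transpose:
adj(I−A) = Cᵀ =
  [ 0.410875   0.054875   0.043250   0.119250]
  [ 0.011875   0.390750   0.001250   0.153125]
  [ 0.024250   0.034750   0.275125   0.040125]
  [ 0.038000   0.214625   0.004000   0.490000]
det(I−A) = Σ_j (I−A)_1j·C_1j = (0.65)(0.410875) + (0.00)(0.011875) + (-0.10)(0.024250) + (-0.15)(0.038000) = 0.25894375
(I − A)⁻¹ = adj(I−A) / det(I−A) ≈
  [   1.5867     0.2119     0.1670     0.4605]
  [   0.0459     1.5090     0.0048     0.5913]
  [   0.0936     0.1342     1.0625     0.1550]
  [   0.1468     0.8288     0.0154     1.8923]
x = (I − A)⁻¹ d = adj(I−A)·d / det(I−A), with det(I−A) = 0.25894375:
  x_1 = (0.410875·200 + 0.054875·1040 + 0.043250·940 + 0.119250·940) / 0.25894375 = 291.995 / 0.25894375 ≈ 1127.64
  x_2 = (0.011875·200 + 0.390750·1040 + 0.001250·940 + 0.153125·940) / 0.25894375 = 553.8675 / 0.25894375 ≈ 2138.95
  x_3 = (0.024250·200 + 0.034750·1040 + 0.275125·940 + 0.040125·940) / 0.25894375 = 337.325 / 0.25894375 ≈ 1302.70
  x_4 = (0.038000·200 + 0.214625·1040 + 0.004000·940 + 0.490000·940) / 0.25894375 = 695.17 / 0.25894375 ≈ 2684.64

x_4 = 2684.64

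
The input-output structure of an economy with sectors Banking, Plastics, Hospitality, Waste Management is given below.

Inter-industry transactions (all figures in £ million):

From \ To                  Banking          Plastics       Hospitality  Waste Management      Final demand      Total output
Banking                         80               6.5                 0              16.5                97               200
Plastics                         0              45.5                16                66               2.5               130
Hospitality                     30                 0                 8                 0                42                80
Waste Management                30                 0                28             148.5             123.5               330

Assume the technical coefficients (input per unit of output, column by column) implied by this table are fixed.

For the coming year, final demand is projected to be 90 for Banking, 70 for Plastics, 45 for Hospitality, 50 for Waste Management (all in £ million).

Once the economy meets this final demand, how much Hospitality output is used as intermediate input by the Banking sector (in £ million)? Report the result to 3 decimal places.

Technical coefficients a_ij = z_ij / X_j:
  a_BB = 80/200 = 0.40, a_PB = 0/200 = 0.00, a_HB = 30/200 = 0.15, a_WB = 30/200 = 0.15
  a_BP = 6.5/130 = 0.05, a_PP = 45.5/130 = 0.35, a_HP = 0/130 = 0.00, a_WP = 0/130 = 0.00
  a_BH = 0/80 = 0.00, a_PH = 16/80 = 0.20, a_HH = 8/80 = 0.10, a_WH = 28/80 = 0.35
  a_BW = 16.5/330 = 0.05, a_PW = 66/330 = 0.20, a_HW = 0/330 = 0.00, a_WW = 148.5/330 = 0.45
I − A =
  [   0.60    -0.05     0.00    -0.05]
  [   0.00     0.65    -0.20    -0.20]
  [  -0.15     0.00     0.90     0.00]
  [  -0.15     0.00    -0.35     0.55]
Compute the cofactors C_ij = (−1)^(i+j)·(3×3 minor ij) of I−A; the adjugate is their transpose:
adj(I−A) = Cᵀ =
  [ 0.321750   0.024750   0.020375   0.038250]
  [ 0.054000   0.287625   0.106500   0.109500]
  [ 0.053625   0.004125   0.208125   0.006375]
  [ 0.121875   0.009375   0.138000   0.349500]
det(I−A) = Σ_j (I−A)_1j·C_1j = (0.60)(0.321750) + (-0.05)(0.054000) + (0.00)(0.053625) + (-0.05)(0.121875) = 0.18425625
(I − A)⁻¹ = adj(I−A) / det(I−A) ≈
  [   1.7462     0.1343     0.1106     0.2076]
  [   0.2931     1.5610     0.5780     0.5943]
  [   0.2910     0.0224     1.1295     0.0346]
  [   0.6614     0.0509     0.7490     1.8968]
First solve x = (I − A)⁻¹ d = adj(I−A)·d / det(I−A); in particular x_B = (0.321750·90 + 0.024750·70 + 0.020375·45 + 0.038250·50) / 0.18425625 = 33.519375 / 0.18425625 ≈ 181.91717.
Intermediate flow from H to B: z_HB = a_HB · x_B = 0.15 × 33.519375 / 0.18425625 = 5.02790625 / 0.18425625 ≈ 27.288.

z_HB = 27.288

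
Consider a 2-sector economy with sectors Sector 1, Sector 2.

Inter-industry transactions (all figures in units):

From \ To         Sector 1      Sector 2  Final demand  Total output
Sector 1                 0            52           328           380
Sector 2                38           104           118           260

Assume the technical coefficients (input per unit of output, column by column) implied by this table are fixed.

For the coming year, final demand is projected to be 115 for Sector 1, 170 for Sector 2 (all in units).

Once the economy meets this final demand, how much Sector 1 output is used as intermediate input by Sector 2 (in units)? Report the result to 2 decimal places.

Technical coefficients a_ij = z_ij / X_j:
  a_11 = 0/380 = 0.00, a_21 = 38/380 = 0.10
  a_12 = 52/260 = 0.20, a_22 = 104/260 = 0.40
I − A =
  [   1.00    -0.20]
  [  -0.10     0.60]
det(I−A) = (1.00)(0.60) − (-0.20)(-0.10) = 0.5800
adj(I−A) = [[0.60, 0.20], [0.10, 1.00]]
(I − A)⁻¹ = adj(I−A) / det(I−A) ≈
  [   1.0345     0.3448]
  [   0.1724     1.7241]
First solve x = (I − A)⁻¹ d = adj(I−A)·d / det(I−A); in particular x_2 = (0.10·115 + 1.00·170) / 0.5800 = 181.50 / 0.5800 ≈ 312.9310.
Intermediate flow from 1 to 2: z_12 = a_12 · x_2 = 0.20 × 181.50 / 0.5800 = 36.30 / 0.5800 ≈ 62.59.

z_12 = 62.59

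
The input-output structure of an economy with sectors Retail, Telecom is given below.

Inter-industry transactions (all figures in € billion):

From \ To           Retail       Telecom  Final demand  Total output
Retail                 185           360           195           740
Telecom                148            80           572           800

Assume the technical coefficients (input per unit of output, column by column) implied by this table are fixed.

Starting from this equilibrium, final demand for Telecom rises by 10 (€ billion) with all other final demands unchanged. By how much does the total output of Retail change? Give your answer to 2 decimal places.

Technical coefficients a_ij = z_ij / X_j:
  a_11 = 185/740 = 0.25, a_21 = 148/740 = 0.20
  a_12 = 360/800 = 0.45, a_22 = 80/800 = 0.10
I − A =
  [   0.75    -0.45]
  [  -0.20     0.90]
det(I−A) = (0.75)(0.90) − (-0.45)(-0.20) = 0.5850
adj(I−A) = [[0.90, 0.45], [0.20, 0.75]]
(I − A)⁻¹ = adj(I−A) / det(I−A) ≈
  [   1.5385     0.7692]
  [   0.3419     1.2821]
Δx = (I − A)⁻¹ Δd with Δd having +10 in the Telecom component and 0 elsewhere.
So Δx_1 = L_12 · (+10), where L_12 = adj(I−A)_12 / det(I−A) = 0.45 / 0.5850.
Δx_1 = 0.45 × (+10) / 0.5850 = 4.50 / 0.5850 ≈ 7.69.

Δx_1 = 7.69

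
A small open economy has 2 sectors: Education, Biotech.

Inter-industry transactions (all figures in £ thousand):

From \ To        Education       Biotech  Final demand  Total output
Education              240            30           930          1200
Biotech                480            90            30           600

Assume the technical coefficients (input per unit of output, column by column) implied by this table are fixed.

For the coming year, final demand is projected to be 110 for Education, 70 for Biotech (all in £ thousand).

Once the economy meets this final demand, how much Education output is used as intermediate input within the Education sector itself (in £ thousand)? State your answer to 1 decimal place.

Technical coefficients a_ij = z_ij / X_j:
  a_EE = 240/1200 = 0.20, a_BE = 480/1200 = 0.40
  a_EB = 30/600 = 0.05, a_BB = 90/600 = 0.15
I − A =
  [   0.80    -0.05]
  [  -0.40     0.85]
det(I−A) = (0.80)(0.85) − (-0.05)(-0.40) = 0.6600
adj(I−A) = [[0.85, 0.05], [0.40, 0.80]]
(I − A)⁻¹ = adj(I−A) / det(I−A) ≈
  [   1.2879     0.0758]
  [   0.6061     1.2121]
First solve x = (I − A)⁻¹ d = adj(I−A)·d / det(I−A); in particular x_E = (0.85·110 + 0.05·70) / 0.6600 = 97.00 / 0.6600 ≈ 146.970.
Intermediate flow from E to E: z_EE = a_EE · x_E = 0.20 × 97.00 / 0.6600 = 19.40 / 0.6600 ≈ 29.4.

z_EE = 29.4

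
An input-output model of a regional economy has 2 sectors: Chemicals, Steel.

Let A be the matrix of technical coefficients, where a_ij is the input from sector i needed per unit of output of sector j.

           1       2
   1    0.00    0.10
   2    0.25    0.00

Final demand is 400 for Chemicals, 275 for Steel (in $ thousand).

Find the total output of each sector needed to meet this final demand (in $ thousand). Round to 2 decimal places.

I − A =
  [   1.00    -0.10]
  [  -0.25     1.00]
det(I−A) = (1.00)(1.00) − (-0.10)(-0.25) = 0.9750
adj(I−A) = [[1.00, 0.10], [0.25, 1.00]]
(I − A)⁻¹ = adj(I−A) / det(I−A) ≈
  [   1.0256     0.1026]
  [   0.2564     1.0256]
x = (I − A)⁻¹ d = adj(I−A)·d / det(I−A), with det(I−A) = 0.9750:
  x_1 = (1.00·400 + 0.10·275) / 0.9750 = 427.50 / 0.9750 ≈ 438.46
  x_2 = (0.25·400 + 1.00·275) / 0.9750 = 375.00 / 0.9750 ≈ 384.62

x_1 = 438.46, x_2 = 384.62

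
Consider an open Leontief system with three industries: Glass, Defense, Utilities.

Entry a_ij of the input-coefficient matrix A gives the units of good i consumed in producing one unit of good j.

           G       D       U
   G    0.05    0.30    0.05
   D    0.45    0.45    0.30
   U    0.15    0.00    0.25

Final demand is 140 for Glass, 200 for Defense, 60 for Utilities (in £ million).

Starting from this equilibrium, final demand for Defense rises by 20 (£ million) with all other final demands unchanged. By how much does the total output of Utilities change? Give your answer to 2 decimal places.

Δx_U = 3.30

I − A =
  [   0.95    -0.30    -0.05]
  [  -0.45     0.55    -0.30]
  [  -0.15     0.00     0.75]
Cofactors of I−A, C_ij = (−1)^(i+j)·(minor ij) (rows/columns in the sector order above):
  C_11 = (0.55)(0.75) − (-0.30)(0.00) = 0.4125
  C_12 = −[(-0.45)(0.75) − (-0.30)(-0.15)] = 0.3825
  C_13 = (-0.45)(0.00) − (0.55)(-0.15) = 0.0825
  C_21 = −[(-0.30)(0.75) − (-0.05)(0.00)] = 0.2250
  C_22 = (0.95)(0.75) − (-0.05)(-0.15) = 0.7050
  C_23 = −[(0.95)(0.00) − (-0.30)(-0.15)] = 0.0450
  C_31 = (-0.30)(-0.30) − (-0.05)(0.55) = 0.1175
  C_32 = −[(0.95)(-0.30) − (-0.05)(-0.45)] = 0.3075
  C_33 = (0.95)(0.55) − (-0.30)(-0.45) = 0.3875
det(I−A) = Σ_j (I−A)_1j·C_1j = (0.95)(0.4125) + (-0.30)(0.3825) + (-0.05)(0.0825) = 0.2730
adj(I−A) = Cᵀ =
  [ 0.4125   0.2250   0.1175]
  [ 0.3825   0.7050   0.3075]
  [ 0.0825   0.0450   0.3875]
(I − A)⁻¹ = adj(I−A) / det(I−A) ≈
  [   1.5110     0.8242     0.4304]
  [   1.4011     2.5824     1.1264]
  [   0.3022     0.1648     1.4194]
Δx = (I − A)⁻¹ Δd with Δd having +20 in the Defense component and 0 elsewhere.
So Δx_U = L_UD · (+20), where L_UD = adj(I−A)_UD / det(I−A) = 0.0450 / 0.2730.
Δx_U = 0.0450 × (+20) / 0.2730 = 0.90 / 0.2730 ≈ 3.30.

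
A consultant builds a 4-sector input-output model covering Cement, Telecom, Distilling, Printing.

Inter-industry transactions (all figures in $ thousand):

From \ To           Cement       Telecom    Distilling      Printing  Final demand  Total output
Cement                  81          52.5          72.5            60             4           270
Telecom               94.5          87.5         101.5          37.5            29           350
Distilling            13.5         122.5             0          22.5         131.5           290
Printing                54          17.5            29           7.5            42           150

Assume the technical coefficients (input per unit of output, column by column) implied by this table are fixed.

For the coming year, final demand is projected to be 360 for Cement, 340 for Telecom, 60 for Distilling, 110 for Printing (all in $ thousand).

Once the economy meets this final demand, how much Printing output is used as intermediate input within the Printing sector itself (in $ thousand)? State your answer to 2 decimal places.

z_44 = 31.57

Technical coefficients a_ij = z_ij / X_j:
  a_11 = 81/270 = 0.30, a_21 = 94.5/270 = 0.35, a_31 = 13.5/270 = 0.05, a_41 = 54/270 = 0.20
  a_12 = 52.5/350 = 0.15, a_22 = 87.5/350 = 0.25, a_32 = 122.5/350 = 0.35, a_42 = 17.5/350 = 0.05
  a_13 = 72.5/290 = 0.25, a_23 = 101.5/290 = 0.35, a_33 = 0/290 = 0.00, a_43 = 29/290 = 0.10
  a_14 = 60/150 = 0.40, a_24 = 37.5/150 = 0.25, a_34 = 22.5/150 = 0.15, a_44 = 7.5/150 = 0.05
I − A =
  [   0.70    -0.15    -0.25    -0.40]
  [  -0.35     0.75    -0.35    -0.25]
  [  -0.05    -0.35     1.00    -0.15]
  [  -0.20    -0.05    -0.10     0.95]
Compute the cofactors C_ij = (−1)^(i+j)·(3×3 minor ij) of I−A; the adjugate is their transpose:
adj(I−A) = Cᵀ =
  [ 0.561000   0.259250   0.265625   0.346375]
  [ 0.405625   0.553125   0.331875   0.368750]
  [ 0.194000   0.222625   0.365625   0.198000]
  [ 0.159875   0.107125   0.111875   0.344125]
det(I−A) = Σ_j (I−A)_1j·C_1j = (0.70)(0.561000) + (-0.15)(0.405625) + (-0.25)(0.194000) + (-0.40)(0.159875) = 0.21940625
(I − A)⁻¹ = adj(I−A) / det(I−A) ≈
  [   2.5569     1.1816     1.2107     1.5787]
  [   1.8487     2.5210     1.5126     1.6807]
  [   0.8842     1.0147     1.6664     0.9024]
  [   0.7287     0.4882     0.5099     1.5684]
First solve x = (I − A)⁻¹ d = adj(I−A)·d / det(I−A); in particular x_4 = (0.159875·360 + 0.107125·340 + 0.111875·60 + 0.344125·110) / 0.21940625 = 138.54375 / 0.21940625 ≈ 631.4485.
Intermediate flow from 4 to 4: z_44 = a_44 · x_4 = 0.05 × 138.54375 / 0.21940625 = 6.9271875 / 0.21940625 ≈ 31.57.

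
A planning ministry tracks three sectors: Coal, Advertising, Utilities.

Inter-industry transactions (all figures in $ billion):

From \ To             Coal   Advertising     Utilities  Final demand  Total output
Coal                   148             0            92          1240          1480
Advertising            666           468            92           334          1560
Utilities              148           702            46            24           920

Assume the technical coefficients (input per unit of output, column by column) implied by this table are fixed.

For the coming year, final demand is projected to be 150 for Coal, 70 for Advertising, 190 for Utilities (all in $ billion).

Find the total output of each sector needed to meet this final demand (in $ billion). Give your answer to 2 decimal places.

Technical coefficients a_ij = z_ij / X_j:
  a_CC = 148/1480 = 0.10, a_AC = 666/1480 = 0.45, a_UC = 148/1480 = 0.10
  a_CA = 0/1560 = 0.00, a_AA = 468/1560 = 0.30, a_UA = 702/1560 = 0.45
  a_CU = 92/920 = 0.10, a_AU = 92/920 = 0.10, a_UU = 46/920 = 0.05
I − A =
  [   0.90     0.00    -0.10]
  [  -0.45     0.70    -0.10]
  [  -0.10    -0.45     0.95]
Cofactors of I−A, C_ij = (−1)^(i+j)·(minor ij) (rows/columns in the sector order above):
  C_11 = (0.70)(0.95) − (-0.10)(-0.45) = 0.6200
  C_12 = −[(-0.45)(0.95) − (-0.10)(-0.10)] = 0.4375
  C_13 = (-0.45)(-0.45) − (0.70)(-0.10) = 0.2725
  C_21 = −[(0.00)(0.95) − (-0.10)(-0.45)] = 0.0450
  C_22 = (0.90)(0.95) − (-0.10)(-0.10) = 0.8450
  C_23 = −[(0.90)(-0.45) − (0.00)(-0.10)] = 0.4050
  C_31 = (0.00)(-0.10) − (-0.10)(0.70) = 0.0700
  C_32 = −[(0.90)(-0.10) − (-0.10)(-0.45)] = 0.1350
  C_33 = (0.90)(0.70) − (0.00)(-0.45) = 0.6300
det(I−A) = Σ_j (I−A)_1j·C_1j = (0.90)(0.6200) + (0.00)(0.4375) + (-0.10)(0.2725) = 0.53075
adj(I−A) = Cᵀ =
  [ 0.6200   0.0450   0.0700]
  [ 0.4375   0.8450   0.1350]
  [ 0.2725   0.4050   0.6300]
(I − A)⁻¹ = adj(I−A) / det(I−A) ≈
  [   1.1682     0.0848     0.1319]
  [   0.8243     1.5921     0.2544]
  [   0.5134     0.7631     1.1870]
x = (I − A)⁻¹ d = adj(I−A)·d / det(I−A), with det(I−A) = 0.53075:
  x_C = (0.6200·150 + 0.0450·70 + 0.0700·190) / 0.53075 = 109.45 / 0.53075 ≈ 206.22
  x_A = (0.4375·150 + 0.8450·70 + 0.1350·190) / 0.53075 = 150.425 / 0.53075 ≈ 283.42
  x_U = (0.2725·150 + 0.4050·70 + 0.6300·190) / 0.53075 = 188.925 / 0.53075 ≈ 355.96

x_C = 206.22, x_A = 283.42, x_U = 355.96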